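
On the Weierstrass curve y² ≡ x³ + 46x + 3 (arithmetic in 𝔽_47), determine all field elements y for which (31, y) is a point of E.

x³ + 46x + 3 = 31220 ≡ 12 (mod 47).
Square roots of 12 mod 47: 23 and 24 (since 23² = 529 ≡ 12).

23, 24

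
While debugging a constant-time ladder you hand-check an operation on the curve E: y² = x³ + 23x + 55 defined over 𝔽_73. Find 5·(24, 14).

Write Q = (24, 14).
Double-and-add on 5 = (101)₂. Start with Q = (24, 14) for the leading 1-bit.
double: tangent at (24, 14): λ = (3·24² + 23)/(2·14) ≡ 72/28. 28⁻¹ ≡ 60 (mod 73), so λ ≡ 72·60 ≡ 13.
  x = λ² - 24 - 24 = 169 - 48 ≡ 48; y = λ·(24 - 48) - 14 ≡ 39. → (48, 39)
double: tangent at (48, 39): λ = (3·48² + 23)/(2·39) ≡ 0/5. 5⁻¹ ≡ 44 (mod 73), so λ ≡ 0·44 ≡ 0.
  x = λ² - 48 - 48 = 0 - 96 ≡ 50; y = λ·(48 - 50) - 39 ≡ 34. → (50, 34)
add Q: (50, 34) + (24, 14). λ = (14 - 34)/(24 - 50) ≡ 53/47 mod 73. 47⁻¹ ≡ 14 (mod 73), so λ ≡ 12.
  x = λ² - 50 - 24 = 144 - 74 ≡ 70; y = λ·(50 - 70) - 34 ≡ 18. → (70, 18)

(70, 18)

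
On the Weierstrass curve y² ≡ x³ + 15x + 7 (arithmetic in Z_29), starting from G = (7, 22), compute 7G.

(26, 15)

Repeated addition: build up to 7G.
2G: tangent at (7, 22): λ = (3·7² + 15)/(2·22) ≡ 17/15. 15⁻¹ ≡ 2 (mod 29) since 15·2 = 30 ≡ 1, so λ ≡ 17·2 ≡ 5.
  x = λ² - 7 - 7 = 25 - 14 ≡ 11; y = λ·(7 - 11) - 22 ≡ 16. → (11, 16)
3G: (11, 16) + (7, 22). λ = (22 - 16)/(7 - 11) ≡ 6/25 mod 29. 25⁻¹ ≡ 7 (mod 29), so λ ≡ 13.
  x = λ² - 11 - 7 = 169 - 18 ≡ 6; y = λ·(11 - 6) - 16 ≡ 20. → (6, 20)
4G: (6, 20) + (7, 22). λ = (22 - 20)/(7 - 6) ≡ 2/1 mod 29. 1⁻¹ ≡ 1 (mod 29) since 1·1 = 1 ≡ 1, so λ ≡ 2.
  x = λ² - 6 - 7 = 4 - 13 ≡ 20; y = λ·(6 - 20) - 20 ≡ 10. → (20, 10)
5G: (20, 10) + (7, 22). λ = (22 - 10)/(7 - 20) ≡ 12/16 mod 29. 16⁻¹ ≡ 20 (mod 29) since 16·20 = 320 ≡ 1, so λ ≡ 8.
  x = λ² - 20 - 7 = 64 - 27 ≡ 8; y = λ·(20 - 8) - 10 ≡ 28. → (8, 28)
6G: (8, 28) + (7, 22). λ = (22 - 28)/(7 - 8) ≡ 23/28 mod 29. 28⁻¹ ≡ 28 (mod 29), so λ ≡ 6.
  x = λ² - 8 - 7 = 36 - 15 ≡ 21; y = λ·(8 - 21) - 28 ≡ 10. → (21, 10)
7G: (21, 10) + (7, 22). λ = (22 - 10)/(7 - 21) ≡ 12/15 mod 29. 15⁻¹ ≡ 2 (mod 29), so λ ≡ 24.
  x = λ² - 21 - 7 = 576 - 28 ≡ 26; y = λ·(21 - 26) - 10 ≡ 15. → (26, 15)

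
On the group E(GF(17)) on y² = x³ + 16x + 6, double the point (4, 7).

(7, 6)

tangent at (4, 7): λ = (3·4² + 16)/(2·7) ≡ 13/14. 14⁻¹ ≡ 11 (mod 17) since 14·11 = 154 ≡ 1, so λ ≡ 13·11 ≡ 7.
  x = λ² - 4 - 4 = 49 - 8 ≡ 7; y = λ·(4 - 7) - 7 ≡ 6. → (7, 6)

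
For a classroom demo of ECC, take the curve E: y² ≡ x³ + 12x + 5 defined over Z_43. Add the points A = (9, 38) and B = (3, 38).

(31, 5)

(9, 38) + (3, 38). λ = (38 - 38)/(3 - 9) ≡ 0/37 mod 43. 37⁻¹ ≡ 7 (mod 43), so λ ≡ 0.
  x = λ² - 9 - 3 = 0 - 12 ≡ 31; y = λ·(9 - 31) - 38 ≡ 5. → (31, 5)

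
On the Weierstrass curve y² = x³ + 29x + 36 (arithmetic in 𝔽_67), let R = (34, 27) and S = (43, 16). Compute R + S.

(13, 59)

(34, 27) + (43, 16). λ = (16 - 27)/(43 - 34) ≡ 56/9 mod 67. 9⁻¹ ≡ 15 (mod 67), so λ ≡ 36.
  x = λ² - 34 - 43 = 1296 - 77 ≡ 13; y = λ·(34 - 13) - 27 ≡ 59. → (13, 59)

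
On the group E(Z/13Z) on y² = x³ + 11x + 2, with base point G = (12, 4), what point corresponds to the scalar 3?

(3, 6)

Repeated addition: build up to 3G.
2G: tangent at (12, 4): λ = (3·12² + 11)/(2·4) ≡ 1/8. 8⁻¹ ≡ 5 (mod 13), so λ ≡ 1·5 ≡ 5.
  x = λ² - 12 - 12 = 25 - 24 ≡ 1; y = λ·(12 - 1) - 4 ≡ 12. → (1, 12)
3G: (1, 12) + (12, 4). λ = (4 - 12)/(12 - 1) ≡ 5/11 mod 13. 11⁻¹ ≡ 6 (mod 13), so λ ≡ 4.
  x = λ² - 1 - 12 = 16 - 13 ≡ 3; y = λ·(1 - 3) - 12 ≡ 6. → (3, 6)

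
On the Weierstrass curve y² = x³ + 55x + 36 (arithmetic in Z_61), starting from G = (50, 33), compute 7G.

Repeated addition: build up to 7G.
2G: tangent at (50, 33): λ = (3·50² + 55)/(2·33) ≡ 52/5. 5⁻¹ ≡ 49 (mod 61), so λ ≡ 52·49 ≡ 47.
  x = λ² - 50 - 50 = 2209 - 100 ≡ 35; y = λ·(50 - 35) - 33 ≡ 1. → (35, 1)
3G: (35, 1) + (50, 33). λ = (33 - 1)/(50 - 35) ≡ 32/15 mod 61. 15⁻¹ ≡ 57 (mod 61), so λ ≡ 55.
  x = λ² - 35 - 50 = 3025 - 85 ≡ 12; y = λ·(35 - 12) - 1 ≡ 44. → (12, 44)
4G: (12, 44) + (50, 33). λ = (33 - 44)/(50 - 12) ≡ 50/38 mod 61. 38⁻¹ ≡ 53 (mod 61), so λ ≡ 27.
  x = λ² - 12 - 50 = 729 - 62 ≡ 57; y = λ·(12 - 57) - 44 ≡ 22. → (57, 22)
5G: (57, 22) + (50, 33). λ = (33 - 22)/(50 - 57) ≡ 11/54 mod 61. 54⁻¹ ≡ 26 (mod 61) since 54·26 = 1404 ≡ 1, so λ ≡ 42.
  x = λ² - 57 - 50 = 1764 - 107 ≡ 10; y = λ·(57 - 10) - 22 ≡ 0. → (10, 0)
6G: (10, 0) + (50, 33). λ = (33 - 0)/(50 - 10) ≡ 33/40 mod 61. 40⁻¹ ≡ 29 (mod 61), so λ ≡ 42.
  x = λ² - 10 - 50 = 1764 - 60 ≡ 57; y = λ·(10 - 57) - 0 ≡ 39. → (57, 39)
7G: (57, 39) + (50, 33). λ = (33 - 39)/(50 - 57) ≡ 55/54 mod 61. 54⁻¹ ≡ 26 (mod 61) since 54·26 = 1404 ≡ 1, so λ ≡ 27.
  x = λ² - 57 - 50 = 729 - 107 ≡ 12; y = λ·(57 - 12) - 39 ≡ 17. → (12, 17)

(12, 17)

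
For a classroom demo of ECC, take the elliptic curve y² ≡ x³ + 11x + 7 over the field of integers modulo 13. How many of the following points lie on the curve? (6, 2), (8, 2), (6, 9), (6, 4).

2

(6, 2): 2² ≡ 4, rhs ≡ 3 → off.
(8, 2): 2² ≡ 4, rhs ≡ 9 → off.
(6, 9): 9² ≡ 3, rhs ≡ 3 → on.
(6, 4): 4² ≡ 3, rhs ≡ 3 → on.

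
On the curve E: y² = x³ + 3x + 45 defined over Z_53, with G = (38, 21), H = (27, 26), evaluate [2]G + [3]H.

(48, 8)

First 2G:
Repeated addition: build up to 2G.
2G: tangent at (38, 21): λ = (3·38² + 3)/(2·21) ≡ 42/42. 42⁻¹ ≡ 24 (mod 53), so λ ≡ 42·24 ≡ 1.
  x = λ² - 38 - 38 = 1 - 76 ≡ 31; y = λ·(38 - 31) - 21 ≡ 39. → (31, 39)
2G = (31, 39).
Next 3H:
Repeated addition: build up to 3H.
2H: tangent at (27, 26): λ = (3·27² + 3)/(2·26) ≡ 17/52. 52⁻¹ ≡ 52 (mod 53) since 52·52 = 2704 ≡ 1, so λ ≡ 17·52 ≡ 36.
  x = λ² - 27 - 27 = 1296 - 54 ≡ 23; y = λ·(27 - 23) - 26 ≡ 12. → (23, 12)
3H: (23, 12) + (27, 26). λ = (26 - 12)/(27 - 23) ≡ 14/4 mod 53. 4⁻¹ ≡ 40 (mod 53), so λ ≡ 30.
  x = λ² - 23 - 27 = 900 - 50 ≡ 2; y = λ·(23 - 2) - 12 ≡ 35. → (2, 35)
3H = (2, 35).
Finally 2G + 3H:
(31, 39) + (2, 35). λ = (35 - 39)/(2 - 31) ≡ 49/24 mod 53. 24⁻¹ ≡ 42 (mod 53), so λ ≡ 44.
  x = λ² - 31 - 2 = 1936 - 33 ≡ 48; y = λ·(31 - 48) - 39 ≡ 8. → (48, 8)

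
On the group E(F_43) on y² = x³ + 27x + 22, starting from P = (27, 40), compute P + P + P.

(2, 16)

Repeated addition: build up to 3P.
2P: tangent at (27, 40): λ = (3·27² + 27)/(2·40) ≡ 21/37. 37⁻¹ ≡ 7 (mod 43) since 37·7 = 259 ≡ 1, so λ ≡ 21·7 ≡ 18.
  x = λ² - 27 - 27 = 324 - 54 ≡ 12; y = λ·(27 - 12) - 40 ≡ 15. → (12, 15)
3P: (12, 15) + (27, 40). λ = (40 - 15)/(27 - 12) ≡ 25/15 mod 43. 15⁻¹ ≡ 23 (mod 43), so λ ≡ 16.
  x = λ² - 12 - 27 = 256 - 39 ≡ 2; y = λ·(12 - 2) - 15 ≡ 16. → (2, 16)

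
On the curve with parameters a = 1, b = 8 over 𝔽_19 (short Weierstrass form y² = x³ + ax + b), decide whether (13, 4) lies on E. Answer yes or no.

no

y² = 4² ≡ 16; x³ + 1x + 8 = 2218 ≡ 14 (mod 19). 16 ≠ 14.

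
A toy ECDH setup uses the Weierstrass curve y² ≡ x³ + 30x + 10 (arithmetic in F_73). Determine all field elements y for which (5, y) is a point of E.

x³ + 30x + 10 = 285 ≡ 66 (mod 73).
66 is a non-residue mod 73; no y exists.

none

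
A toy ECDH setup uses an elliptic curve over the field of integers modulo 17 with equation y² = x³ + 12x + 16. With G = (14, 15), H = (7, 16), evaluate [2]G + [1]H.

First 2G:
Repeated addition: build up to 2G.
2G: tangent at (14, 15): λ = (3·14² + 12)/(2·15) ≡ 5/13. 13⁻¹ ≡ 4 (mod 17) since 13·4 = 52 ≡ 1, so λ ≡ 5·4 ≡ 3.
  x = λ² - 14 - 14 = 9 - 28 ≡ 15; y = λ·(14 - 15) - 15 ≡ 16. → (15, 16)
2G = (15, 16).
Finally 2G + H:
(15, 16) + (7, 16). λ = (16 - 16)/(7 - 15) ≡ 0/9 mod 17. 9⁻¹ ≡ 2 (mod 17), so λ ≡ 0.
  x = λ² - 15 - 7 = 0 - 22 ≡ 12; y = λ·(15 - 12) - 16 ≡ 1. → (12, 1)

(12, 1)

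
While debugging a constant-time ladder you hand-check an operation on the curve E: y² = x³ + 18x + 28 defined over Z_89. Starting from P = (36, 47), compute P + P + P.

(77, 65)

Repeated addition: build up to 3P.
2P: tangent at (36, 47): λ = (3·36² + 18)/(2·47) ≡ 79/5. 5⁻¹ ≡ 18 (mod 89) since 5·18 = 90 ≡ 1, so λ ≡ 79·18 ≡ 87.
  x = λ² - 36 - 36 = 7569 - 72 ≡ 21; y = λ·(36 - 21) - 47 ≡ 12. → (21, 12)
3P: (21, 12) + (36, 47). λ = (47 - 12)/(36 - 21) ≡ 35/15 mod 89. 15⁻¹ ≡ 6 (mod 89), so λ ≡ 32.
  x = λ² - 21 - 36 = 1024 - 57 ≡ 77; y = λ·(21 - 77) - 12 ≡ 65. → (77, 65)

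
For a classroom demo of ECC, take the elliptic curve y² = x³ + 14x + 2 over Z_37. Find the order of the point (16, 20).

2P: tangent at (16, 20): λ = (3·16² + 14)/(2·20) ≡ 5/3. 3⁻¹ ≡ 25 (mod 37), so λ ≡ 5·25 ≡ 14.
  x = λ² - 16 - 16 = 196 - 32 ≡ 16; y = λ·(16 - 16) - 20 ≡ 17. → (16, 17)
3P: (16, 17) + (16, 20): same x and y₁ ≡ -y₂, so the sum is O.
3P = O, so the order is 3.

3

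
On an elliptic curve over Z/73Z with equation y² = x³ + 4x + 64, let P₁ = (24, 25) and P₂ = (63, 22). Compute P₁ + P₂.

(24, 25) + (63, 22). λ = (22 - 25)/(63 - 24) ≡ 70/39 mod 73. 39⁻¹ ≡ 15 (mod 73), so λ ≡ 28.
  x = λ² - 24 - 63 = 784 - 87 ≡ 40; y = λ·(24 - 40) - 25 ≡ 38. → (40, 38)

(40, 38)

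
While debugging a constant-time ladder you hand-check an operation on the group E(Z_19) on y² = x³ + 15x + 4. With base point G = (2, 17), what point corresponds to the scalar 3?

(17, 2)

Repeated addition: build up to 3G.
2G: tangent at (2, 17): λ = (3·2² + 15)/(2·17) ≡ 8/15. 15⁻¹ ≡ 14 (mod 19), so λ ≡ 8·14 ≡ 17.
  x = λ² - 2 - 2 = 289 - 4 ≡ 0; y = λ·(2 - 0) - 17 ≡ 17. → (0, 17)
3G: (0, 17) + (2, 17). λ = (17 - 17)/(2 - 0) ≡ 0/2 mod 19. 2⁻¹ ≡ 10 (mod 19), so λ ≡ 0.
  x = λ² - 0 - 2 = 0 - 2 ≡ 17; y = λ·(0 - 17) - 17 ≡ 2. → (17, 2)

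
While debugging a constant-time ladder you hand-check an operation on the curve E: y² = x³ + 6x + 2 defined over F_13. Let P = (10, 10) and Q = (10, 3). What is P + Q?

The two points share x = 10 and their y-coordinates satisfy 10 + 3 ≡ 0 (mod 13), so they are inverses. Their sum is 𝒪.

O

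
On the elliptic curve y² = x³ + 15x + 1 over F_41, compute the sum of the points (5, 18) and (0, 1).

(5, 18) + (0, 1). λ = (1 - 18)/(0 - 5) ≡ 24/36 mod 41. 36⁻¹ ≡ 8 (mod 41) since 36·8 = 288 ≡ 1, so λ ≡ 28.
  x = λ² - 5 - 0 = 784 - 5 ≡ 0; y = λ·(5 - 0) - 18 ≡ 40. → (0, 40)

(0, 40)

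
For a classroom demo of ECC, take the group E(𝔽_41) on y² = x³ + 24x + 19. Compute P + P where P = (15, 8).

tangent at (15, 8): λ = (3·15² + 24)/(2·8) ≡ 2/16. 16⁻¹ ≡ 18 (mod 41) since 16·18 = 288 ≡ 1, so λ ≡ 2·18 ≡ 36.
  x = λ² - 15 - 15 = 1296 - 30 ≡ 36; y = λ·(15 - 36) - 8 ≡ 15. → (36, 15)

(36, 15)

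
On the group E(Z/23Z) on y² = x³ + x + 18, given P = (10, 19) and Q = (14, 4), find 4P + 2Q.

First 4P:
Double-and-add on 4 = (100)₂. Start with P = (10, 19) for the leading 1-bit.
double: tangent at (10, 19): λ = (3·10² + 1)/(2·19) ≡ 2/15. 15⁻¹ ≡ 20 (mod 23), so λ ≡ 2·20 ≡ 17.
  x = λ² - 10 - 10 = 289 - 20 ≡ 16; y = λ·(10 - 16) - 19 ≡ 17. → (16, 17)
double: tangent at (16, 17): λ = (3·16² + 1)/(2·17) ≡ 10/11. 11⁻¹ ≡ 21 (mod 23), so λ ≡ 10·21 ≡ 3.
  x = λ² - 16 - 16 = 9 - 32 ≡ 0; y = λ·(16 - 0) - 17 ≡ 8. → (0, 8)
4P = (0, 8).
Next 2Q:
Repeated addition: build up to 2Q.
2Q: tangent at (14, 4): λ = (3·14² + 1)/(2·4) ≡ 14/8. 8⁻¹ ≡ 3 (mod 23), so λ ≡ 14·3 ≡ 19.
  x = λ² - 14 - 14 = 361 - 28 ≡ 11; y = λ·(14 - 11) - 4 ≡ 7. → (11, 7)
2Q = (11, 7).
Finally 4P + 2Q:
(0, 8) + (11, 7). λ = (7 - 8)/(11 - 0) ≡ 22/11 mod 23. 11⁻¹ ≡ 21 (mod 23), so λ ≡ 2.
  x = λ² - 0 - 11 = 4 - 11 ≡ 16; y = λ·(0 - 16) - 8 ≡ 6. → (16, 6)

(16, 6)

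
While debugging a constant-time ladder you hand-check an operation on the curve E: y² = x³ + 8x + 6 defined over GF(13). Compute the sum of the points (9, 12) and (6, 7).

(9, 12) + (6, 7). λ = (7 - 12)/(6 - 9) ≡ 8/10 mod 13. 10⁻¹ ≡ 4 (mod 13), so λ ≡ 6.
  x = λ² - 9 - 6 = 36 - 15 ≡ 8; y = λ·(9 - 8) - 12 ≡ 7. → (8, 7)

(8, 7)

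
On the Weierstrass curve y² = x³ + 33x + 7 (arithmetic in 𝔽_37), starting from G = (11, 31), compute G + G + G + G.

Repeated addition: build up to 4G.
2G: tangent at (11, 31): λ = (3·11² + 33)/(2·31) ≡ 26/25. 25⁻¹ ≡ 3 (mod 37), so λ ≡ 26·3 ≡ 4.
  x = λ² - 11 - 11 = 16 - 22 ≡ 31; y = λ·(11 - 31) - 31 ≡ 0. → (31, 0)
3G: (31, 0) + (11, 31). λ = (31 - 0)/(11 - 31) ≡ 31/17 mod 37. 17⁻¹ ≡ 24 (mod 37), so λ ≡ 4.
  x = λ² - 31 - 11 = 16 - 42 ≡ 11; y = λ·(31 - 11) - 0 ≡ 6. → (11, 6)
4G: (11, 6) + (11, 31): same x and y₁ ≡ -y₂, so the sum is the point at infinity.

O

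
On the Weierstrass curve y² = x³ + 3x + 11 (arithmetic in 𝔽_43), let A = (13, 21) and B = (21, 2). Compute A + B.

(13, 21) + (21, 2). λ = (2 - 21)/(21 - 13) ≡ 24/8 mod 43. 8⁻¹ ≡ 27 (mod 43), so λ ≡ 3.
  x = λ² - 13 - 21 = 9 - 34 ≡ 18; y = λ·(13 - 18) - 21 ≡ 7. → (18, 7)

(18, 7)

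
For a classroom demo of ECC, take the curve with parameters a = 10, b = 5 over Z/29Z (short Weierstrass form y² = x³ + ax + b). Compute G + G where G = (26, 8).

tangent at (26, 8): λ = (3·26² + 10)/(2·8) ≡ 8/16. 16⁻¹ ≡ 20 (mod 29) since 16·20 = 320 ≡ 1, so λ ≡ 8·20 ≡ 15.
  x = λ² - 26 - 26 = 225 - 52 ≡ 28; y = λ·(26 - 28) - 8 ≡ 20. → (28, 20)

(28, 20)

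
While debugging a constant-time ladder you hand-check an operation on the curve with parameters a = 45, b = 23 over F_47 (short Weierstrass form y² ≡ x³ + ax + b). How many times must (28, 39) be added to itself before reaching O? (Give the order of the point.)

2P: tangent at (28, 39): λ = (3·28² + 45)/(2·39) ≡ 0/31. 31⁻¹ ≡ 44 (mod 47) since 31·44 = 1364 ≡ 1, so λ ≡ 0·44 ≡ 0.
  x = λ² - 28 - 28 = 0 - 56 ≡ 38; y = λ·(28 - 38) - 39 ≡ 8. → (38, 8)
3P: (38, 8) + (28, 39). λ = (39 - 8)/(28 - 38) ≡ 31/37 mod 47. 37⁻¹ ≡ 14 (mod 47) since 37·14 = 518 ≡ 1, so λ ≡ 11.
  x = λ² - 38 - 28 = 121 - 66 ≡ 8; y = λ·(38 - 8) - 8 ≡ 40. → (8, 40)
4P: (8, 40) + (28, 39). λ = (39 - 40)/(28 - 8) ≡ 46/20 mod 47. 20⁻¹ ≡ 40 (mod 47), so λ ≡ 7.
  x = λ² - 8 - 28 = 49 - 36 ≡ 13; y = λ·(8 - 13) - 40 ≡ 19. → (13, 19)
5P: (13, 19) + (28, 39). λ = (39 - 19)/(28 - 13) ≡ 20/15 mod 47. 15⁻¹ ≡ 22 (mod 47), so λ ≡ 17.
  x = λ² - 13 - 28 = 289 - 41 ≡ 13; y = λ·(13 - 13) - 19 ≡ 28. → (13, 28)
6P: (13, 28) + (28, 39). λ = (39 - 28)/(28 - 13) ≡ 11/15 mod 47. 15⁻¹ ≡ 22 (mod 47) since 15·22 = 330 ≡ 1, so λ ≡ 7.
  x = λ² - 13 - 28 = 49 - 41 ≡ 8; y = λ·(13 - 8) - 28 ≡ 7. → (8, 7)
7P: (8, 7) + (28, 39). λ = (39 - 7)/(28 - 8) ≡ 32/20 mod 47. 20⁻¹ ≡ 40 (mod 47), so λ ≡ 11.
  x = λ² - 8 - 28 = 121 - 36 ≡ 38; y = λ·(8 - 38) - 7 ≡ 39. → (38, 39)
8P: (38, 39) + (28, 39). λ = (39 - 39)/(28 - 38) ≡ 0/37 mod 47. 37⁻¹ ≡ 14 (mod 47), so λ ≡ 0.
  x = λ² - 38 - 28 = 0 - 66 ≡ 28; y = λ·(38 - 28) - 39 ≡ 8. → (28, 8)
9P: (28, 8) + (28, 39): same x and y₁ ≡ -y₂, so the sum is O.
9P = O, so the order is 9.

9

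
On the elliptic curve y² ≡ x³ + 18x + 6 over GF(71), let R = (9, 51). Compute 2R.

(9, 20)

tangent at (9, 51): λ = (3·9² + 18)/(2·51) ≡ 48/31. 31⁻¹ ≡ 55 (mod 71), so λ ≡ 48·55 ≡ 13.
  x = λ² - 9 - 9 = 169 - 18 ≡ 9; y = λ·(9 - 9) - 51 ≡ 20. → (9, 20)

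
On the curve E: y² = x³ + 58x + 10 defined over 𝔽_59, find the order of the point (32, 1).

2P: tangent at (32, 1): λ = (3·32² + 58)/(2·1) ≡ 3/2. 2⁻¹ ≡ 30 (mod 59), so λ ≡ 3·30 ≡ 31.
  x = λ² - 32 - 32 = 961 - 64 ≡ 12; y = λ·(32 - 12) - 1 ≡ 29. → (12, 29)
3P: (12, 29) + (32, 1). λ = (1 - 29)/(32 - 12) ≡ 31/20 mod 59. 20⁻¹ ≡ 3 (mod 59), so λ ≡ 34.
  x = λ² - 12 - 32 = 1156 - 44 ≡ 50; y = λ·(12 - 50) - 29 ≡ 36. → (50, 36)
4P: (50, 36) + (32, 1). λ = (1 - 36)/(32 - 50) ≡ 24/41 mod 59. 41⁻¹ ≡ 36 (mod 59), so λ ≡ 38.
  x = λ² - 50 - 32 = 1444 - 82 ≡ 5; y = λ·(50 - 5) - 36 ≡ 22. → (5, 22)
5P: (5, 22) + (32, 1). λ = (1 - 22)/(32 - 5) ≡ 38/27 mod 59. 27⁻¹ ≡ 35 (mod 59), so λ ≡ 32.
  x = λ² - 5 - 32 = 1024 - 37 ≡ 43; y = λ·(5 - 43) - 22 ≡ 1. → (43, 1)
6P: (43, 1) + (32, 1). λ = (1 - 1)/(32 - 43) ≡ 0/48 mod 59. 48⁻¹ ≡ 16 (mod 59), so λ ≡ 0.
  x = λ² - 43 - 32 = 0 - 75 ≡ 43; y = λ·(43 - 43) - 1 ≡ 58. → (43, 58)
7P: (43, 58) + (32, 1). λ = (1 - 58)/(32 - 43) ≡ 2/48 mod 59. 48⁻¹ ≡ 16 (mod 59), so λ ≡ 32.
  x = λ² - 43 - 32 = 1024 - 75 ≡ 5; y = λ·(43 - 5) - 58 ≡ 37. → (5, 37)
8P: (5, 37) + (32, 1). λ = (1 - 37)/(32 - 5) ≡ 23/27 mod 59. 27⁻¹ ≡ 35 (mod 59), so λ ≡ 38.
  x = λ² - 5 - 32 = 1444 - 37 ≡ 50; y = λ·(5 - 50) - 37 ≡ 23. → (50, 23)
9P: (50, 23) + (32, 1). λ = (1 - 23)/(32 - 50) ≡ 37/41 mod 59. 41⁻¹ ≡ 36 (mod 59), so λ ≡ 34.
  x = λ² - 50 - 32 = 1156 - 82 ≡ 12; y = λ·(50 - 12) - 23 ≡ 30. → (12, 30)
10P: (12, 30) + (32, 1). λ = (1 - 30)/(32 - 12) ≡ 30/20 mod 59. 20⁻¹ ≡ 3 (mod 59) since 20·3 = 60 ≡ 1, so λ ≡ 31.
  x = λ² - 12 - 32 = 961 - 44 ≡ 32; y = λ·(12 - 32) - 30 ≡ 58. → (32, 58)
11P: (32, 58) + (32, 1): same x and y₁ ≡ -y₂, so the sum is O.
11P = O, so the order is 11.

11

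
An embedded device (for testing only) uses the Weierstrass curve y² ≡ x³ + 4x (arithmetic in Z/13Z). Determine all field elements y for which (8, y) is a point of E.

none

x³ + 4x + 0 = 544 ≡ 11 (mod 13).
11 is a non-residue mod 13; no y exists.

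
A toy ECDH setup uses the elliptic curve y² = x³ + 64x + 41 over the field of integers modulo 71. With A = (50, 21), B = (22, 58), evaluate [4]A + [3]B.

First 4A:
Double-and-add on 4 = (100)₂. Start with A = (50, 21) for the leading 1-bit.
double: tangent at (50, 21): λ = (3·50² + 64)/(2·21) ≡ 38/42. 42⁻¹ ≡ 22 (mod 71), so λ ≡ 38·22 ≡ 55.
  x = λ² - 50 - 50 = 3025 - 100 ≡ 14; y = λ·(50 - 14) - 21 ≡ 42. → (14, 42)
double: tangent at (14, 42): λ = (3·14² + 64)/(2·42) ≡ 13/13. 13⁻¹ ≡ 11 (mod 71), so λ ≡ 13·11 ≡ 1.
  x = λ² - 14 - 14 = 1 - 28 ≡ 44; y = λ·(14 - 44) - 42 ≡ 70. → (44, 70)
4A = (44, 70).
Next 3B:
Repeated addition: build up to 3B.
2B: tangent at (22, 58): λ = (3·22² + 64)/(2·58) ≡ 25/45. 45⁻¹ ≡ 30 (mod 71) since 45·30 = 1350 ≡ 1, so λ ≡ 25·30 ≡ 40.
  x = λ² - 22 - 22 = 1600 - 44 ≡ 65; y = λ·(22 - 65) - 58 ≡ 68. → (65, 68)
3B: (65, 68) + (22, 58). λ = (58 - 68)/(22 - 65) ≡ 61/28 mod 71. 28⁻¹ ≡ 33 (mod 71), so λ ≡ 25.
  x = λ² - 65 - 22 = 625 - 87 ≡ 41; y = λ·(65 - 41) - 68 ≡ 35. → (41, 35)
3B = (41, 35).
Finally 4A + 3B:
(44, 70) + (41, 35). λ = (35 - 70)/(41 - 44) ≡ 36/68 mod 71. 68⁻¹ ≡ 47 (mod 71), so λ ≡ 59.
  x = λ² - 44 - 41 = 3481 - 85 ≡ 59; y = λ·(44 - 59) - 70 ≡ 39. → (59, 39)

(59, 39)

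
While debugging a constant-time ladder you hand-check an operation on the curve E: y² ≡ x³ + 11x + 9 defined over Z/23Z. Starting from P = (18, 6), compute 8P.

Repeated addition: build up to 8P.
2P: tangent at (18, 6): λ = (3·18² + 11)/(2·6) ≡ 17/12. 12⁻¹ ≡ 2 (mod 23) since 12·2 = 24 ≡ 1, so λ ≡ 17·2 ≡ 11.
  x = λ² - 18 - 18 = 121 - 36 ≡ 16; y = λ·(18 - 16) - 6 ≡ 16. → (16, 16)
3P: (16, 16) + (18, 6). λ = (6 - 16)/(18 - 16) ≡ 13/2 mod 23. 2⁻¹ ≡ 12 (mod 23) since 2·12 = 24 ≡ 1, so λ ≡ 18.
  x = λ² - 16 - 18 = 324 - 34 ≡ 14; y = λ·(16 - 14) - 16 ≡ 20. → (14, 20)
4P: (14, 20) + (18, 6). λ = (6 - 20)/(18 - 14) ≡ 9/4 mod 23. 4⁻¹ ≡ 6 (mod 23), so λ ≡ 8.
  x = λ² - 14 - 18 = 64 - 32 ≡ 9; y = λ·(14 - 9) - 20 ≡ 20. → (9, 20)
5P: (9, 20) + (18, 6). λ = (6 - 20)/(18 - 9) ≡ 9/9 mod 23. 9⁻¹ ≡ 18 (mod 23), so λ ≡ 1.
  x = λ² - 9 - 18 = 1 - 27 ≡ 20; y = λ·(9 - 20) - 20 ≡ 15. → (20, 15)
6P: (20, 15) + (18, 6). λ = (6 - 15)/(18 - 20) ≡ 14/21 mod 23. 21⁻¹ ≡ 11 (mod 23), so λ ≡ 16.
  x = λ² - 20 - 18 = 256 - 38 ≡ 11; y = λ·(20 - 11) - 15 ≡ 14. → (11, 14)
7P: (11, 14) + (18, 6). λ = (6 - 14)/(18 - 11) ≡ 15/7 mod 23. 7⁻¹ ≡ 10 (mod 23), so λ ≡ 12.
  x = λ² - 11 - 18 = 144 - 29 ≡ 0; y = λ·(11 - 0) - 14 ≡ 3. → (0, 3)
8P: (0, 3) + (18, 6). λ = (6 - 3)/(18 - 0) ≡ 3/18 mod 23. 18⁻¹ ≡ 9 (mod 23) since 18·9 = 162 ≡ 1, so λ ≡ 4.
  x = λ² - 0 - 18 = 16 - 18 ≡ 21; y = λ·(0 - 21) - 3 ≡ 5. → (21, 5)

(21, 5)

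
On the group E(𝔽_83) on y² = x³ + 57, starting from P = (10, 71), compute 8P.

(77, 67)

Double-and-add on 8 = (1000)₂. Start with P = (10, 71) for the leading 1-bit.
double: tangent at (10, 71): λ = (3·10² + 0)/(2·71) ≡ 51/59. 59⁻¹ ≡ 38 (mod 83), so λ ≡ 51·38 ≡ 29.
  x = λ² - 10 - 10 = 841 - 20 ≡ 74; y = λ·(10 - 74) - 71 ≡ 65. → (74, 65)
double: tangent at (74, 65): λ = (3·74² + 0)/(2·65) ≡ 77/47. 47⁻¹ ≡ 53 (mod 83), so λ ≡ 77·53 ≡ 14.
  x = λ² - 74 - 74 = 196 - 148 ≡ 48; y = λ·(74 - 48) - 65 ≡ 50. → (48, 50)
double: tangent at (48, 50): λ = (3·48² + 0)/(2·50) ≡ 23/17. 17⁻¹ ≡ 44 (mod 83) since 17·44 = 748 ≡ 1, so λ ≡ 23·44 ≡ 16.
  x = λ² - 48 - 48 = 256 - 96 ≡ 77; y = λ·(48 - 77) - 50 ≡ 67. → (77, 67)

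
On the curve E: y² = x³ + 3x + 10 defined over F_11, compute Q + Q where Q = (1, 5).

tangent at (1, 5): λ = (3·1² + 3)/(2·5) ≡ 6/10. 10⁻¹ ≡ 10 (mod 11) since 10·10 = 100 ≡ 1, so λ ≡ 6·10 ≡ 5.
  x = λ² - 1 - 1 = 25 - 2 ≡ 1; y = λ·(1 - 1) - 5 ≡ 6. → (1, 6)

(1, 6)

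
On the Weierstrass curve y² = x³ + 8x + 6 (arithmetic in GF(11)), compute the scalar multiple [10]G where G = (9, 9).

(9, 9)

Repeated addition: build up to 10G.
2G: tangent at (9, 9): λ = (3·9² + 8)/(2·9) ≡ 9/7. 7⁻¹ ≡ 8 (mod 11) since 7·8 = 56 ≡ 1, so λ ≡ 9·8 ≡ 6.
  x = λ² - 9 - 9 = 36 - 18 ≡ 7; y = λ·(9 - 7) - 9 ≡ 3. → (7, 3)
3G: (7, 3) + (9, 9). λ = (9 - 3)/(9 - 7) ≡ 6/2 mod 11. 2⁻¹ ≡ 6 (mod 11) since 2·6 = 12 ≡ 1, so λ ≡ 3.
  x = λ² - 7 - 9 = 9 - 16 ≡ 4; y = λ·(7 - 4) - 3 ≡ 6. → (4, 6)
4G: (4, 6) + (9, 9). λ = (9 - 6)/(9 - 4) ≡ 3/5 mod 11. 5⁻¹ ≡ 9 (mod 11), so λ ≡ 5.
  x = λ² - 4 - 9 = 25 - 13 ≡ 1; y = λ·(4 - 1) - 6 ≡ 9. → (1, 9)
5G: (1, 9) + (9, 9). λ = (9 - 9)/(9 - 1) ≡ 0/8 mod 11. 8⁻¹ ≡ 7 (mod 11), so λ ≡ 0.
  x = λ² - 1 - 9 = 0 - 10 ≡ 1; y = λ·(1 - 1) - 9 ≡ 2. → (1, 2)
6G: (1, 2) + (9, 9). λ = (9 - 2)/(9 - 1) ≡ 7/8 mod 11. 8⁻¹ ≡ 7 (mod 11) since 8·7 = 56 ≡ 1, so λ ≡ 5.
  x = λ² - 1 - 9 = 25 - 10 ≡ 4; y = λ·(1 - 4) - 2 ≡ 5. → (4, 5)
7G: (4, 5) + (9, 9). λ = (9 - 5)/(9 - 4) ≡ 4/5 mod 11. 5⁻¹ ≡ 9 (mod 11) since 5·9 = 45 ≡ 1, so λ ≡ 3.
  x = λ² - 4 - 9 = 9 - 13 ≡ 7; y = λ·(4 - 7) - 5 ≡ 8. → (7, 8)
8G: (7, 8) + (9, 9). λ = (9 - 8)/(9 - 7) ≡ 1/2 mod 11. 2⁻¹ ≡ 6 (mod 11) since 2·6 = 12 ≡ 1, so λ ≡ 6.
  x = λ² - 7 - 9 = 36 - 16 ≡ 9; y = λ·(7 - 9) - 8 ≡ 2. → (9, 2)
9G: (9, 2) + (9, 9): same x and y₁ ≡ -y₂, so the sum is ∞.
10G: ∞ + (9, 9) = (9, 9) (identity).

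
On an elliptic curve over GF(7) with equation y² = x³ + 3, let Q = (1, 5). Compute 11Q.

Double-and-add on 11 = (1011)₂. Start with Q = (1, 5) for the leading 1-bit.
double: tangent at (1, 5): λ = (3·1² + 0)/(2·5) ≡ 3/3. 3⁻¹ ≡ 5 (mod 7), so λ ≡ 3·5 ≡ 1.
  x = λ² - 1 - 1 = 1 - 2 ≡ 6; y = λ·(1 - 6) - 5 ≡ 4. → (6, 4)
double: tangent at (6, 4): λ = (3·6² + 0)/(2·4) ≡ 3/1. 1⁻¹ ≡ 1 (mod 7), so λ ≡ 3·1 ≡ 3.
  x = λ² - 6 - 6 = 9 - 12 ≡ 4; y = λ·(6 - 4) - 4 ≡ 2. → (4, 2)
add Q: (4, 2) + (1, 5). λ = (5 - 2)/(1 - 4) ≡ 3/4 mod 7. 4⁻¹ ≡ 2 (mod 7), so λ ≡ 6.
  x = λ² - 4 - 1 = 36 - 5 ≡ 3; y = λ·(4 - 3) - 2 ≡ 4. → (3, 4)
double: tangent at (3, 4): λ = (3·3² + 0)/(2·4) ≡ 6/1. 1⁻¹ ≡ 1 (mod 7), so λ ≡ 6·1 ≡ 6.
  x = λ² - 3 - 3 = 36 - 6 ≡ 2; y = λ·(3 - 2) - 4 ≡ 2. → (2, 2)
add Q: (2, 2) + (1, 5). λ = (5 - 2)/(1 - 2) ≡ 3/6 mod 7. 6⁻¹ ≡ 6 (mod 7) since 6·6 = 36 ≡ 1, so λ ≡ 4.
  x = λ² - 2 - 1 = 16 - 3 ≡ 6; y = λ·(2 - 6) - 2 ≡ 3. → (6, 3)

(6, 3)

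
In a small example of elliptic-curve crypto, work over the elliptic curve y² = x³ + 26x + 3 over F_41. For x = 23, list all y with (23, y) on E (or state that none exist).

none

x³ + 26x + 3 = 12768 ≡ 17 (mod 41).
17 is a non-residue mod 41; no y exists.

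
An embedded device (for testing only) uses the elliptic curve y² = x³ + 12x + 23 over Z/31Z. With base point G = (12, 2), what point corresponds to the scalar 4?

Repeated addition: build up to 4G.
2G: tangent at (12, 2): λ = (3·12² + 12)/(2·2) ≡ 10/4. 4⁻¹ ≡ 8 (mod 31), so λ ≡ 10·8 ≡ 18.
  x = λ² - 12 - 12 = 324 - 24 ≡ 21; y = λ·(12 - 21) - 2 ≡ 22. → (21, 22)
3G: (21, 22) + (12, 2). λ = (2 - 22)/(12 - 21) ≡ 11/22 mod 31. 22⁻¹ ≡ 24 (mod 31), so λ ≡ 16.
  x = λ² - 21 - 12 = 256 - 33 ≡ 6; y = λ·(21 - 6) - 22 ≡ 1. → (6, 1)
4G: (6, 1) + (12, 2). λ = (2 - 1)/(12 - 6) ≡ 1/6 mod 31. 6⁻¹ ≡ 26 (mod 31), so λ ≡ 26.
  x = λ² - 6 - 12 = 676 - 18 ≡ 7; y = λ·(6 - 7) - 1 ≡ 4. → (7, 4)

(7, 4)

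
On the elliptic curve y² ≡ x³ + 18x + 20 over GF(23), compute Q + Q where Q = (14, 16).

tangent at (14, 16): λ = (3·14² + 18)/(2·16) ≡ 8/9. 9⁻¹ ≡ 18 (mod 23), so λ ≡ 8·18 ≡ 6.
  x = λ² - 14 - 14 = 36 - 28 ≡ 8; y = λ·(14 - 8) - 16 ≡ 20. → (8, 20)

(8, 20)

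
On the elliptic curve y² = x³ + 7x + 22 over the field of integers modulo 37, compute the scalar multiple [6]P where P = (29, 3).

Double-and-add on 6 = (110)₂. Start with P = (29, 3) for the leading 1-bit.
double: tangent at (29, 3): λ = (3·29² + 7)/(2·3) ≡ 14/6. 6⁻¹ ≡ 31 (mod 37) since 6·31 = 186 ≡ 1, so λ ≡ 14·31 ≡ 27.
  x = λ² - 29 - 29 = 729 - 58 ≡ 5; y = λ·(29 - 5) - 3 ≡ 16. → (5, 16)
add P: (5, 16) + (29, 3). λ = (3 - 16)/(29 - 5) ≡ 24/24 mod 37. 24⁻¹ ≡ 17 (mod 37) since 24·17 = 408 ≡ 1, so λ ≡ 1.
  x = λ² - 5 - 29 = 1 - 34 ≡ 4; y = λ·(5 - 4) - 16 ≡ 22. → (4, 22)
double: tangent at (4, 22): λ = (3·4² + 7)/(2·22) ≡ 18/7. 7⁻¹ ≡ 16 (mod 37), so λ ≡ 18·16 ≡ 29.
  x = λ² - 4 - 4 = 841 - 8 ≡ 19; y = λ·(4 - 19) - 22 ≡ 24. → (19, 24)

(19, 24)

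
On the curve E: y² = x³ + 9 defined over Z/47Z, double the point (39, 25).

tangent at (39, 25): λ = (3·39² + 0)/(2·25) ≡ 4/3. 3⁻¹ ≡ 16 (mod 47), so λ ≡ 4·16 ≡ 17.
  x = λ² - 39 - 39 = 289 - 78 ≡ 23; y = λ·(39 - 23) - 25 ≡ 12. → (23, 12)

(23, 12)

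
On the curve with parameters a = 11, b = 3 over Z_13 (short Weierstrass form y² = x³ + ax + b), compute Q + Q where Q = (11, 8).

tangent at (11, 8): λ = (3·11² + 11)/(2·8) ≡ 10/3. 3⁻¹ ≡ 9 (mod 13) since 3·9 = 27 ≡ 1, so λ ≡ 10·9 ≡ 12.
  x = λ² - 11 - 11 = 144 - 22 ≡ 5; y = λ·(11 - 5) - 8 ≡ 12. → (5, 12)

(5, 12)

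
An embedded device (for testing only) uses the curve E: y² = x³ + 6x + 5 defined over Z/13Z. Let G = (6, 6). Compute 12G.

Double-and-add on 12 = (1100)₂. Start with G = (6, 6) for the leading 1-bit.
double: tangent at (6, 6): λ = (3·6² + 6)/(2·6) ≡ 10/12. 12⁻¹ ≡ 12 (mod 13) since 12·12 = 144 ≡ 1, so λ ≡ 10·12 ≡ 3.
  x = λ² - 6 - 6 = 9 - 12 ≡ 10; y = λ·(6 - 10) - 6 ≡ 8. → (10, 8)
add G: (10, 8) + (6, 6). λ = (6 - 8)/(6 - 10) ≡ 11/9 mod 13. 9⁻¹ ≡ 3 (mod 13), so λ ≡ 7.
  x = λ² - 10 - 6 = 49 - 16 ≡ 7; y = λ·(10 - 7) - 8 ≡ 0. → (7, 0)
double: (7, 0) + (7, 0): same x and y₁ ≡ -y₂, so the sum is O.
double: O + O = O (identity).

O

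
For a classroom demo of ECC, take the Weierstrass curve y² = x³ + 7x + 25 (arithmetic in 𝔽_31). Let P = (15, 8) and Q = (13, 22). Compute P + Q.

(21, 3)

(15, 8) + (13, 22). λ = (22 - 8)/(13 - 15) ≡ 14/29 mod 31. 29⁻¹ ≡ 15 (mod 31), so λ ≡ 24.
  x = λ² - 15 - 13 = 576 - 28 ≡ 21; y = λ·(15 - 21) - 8 ≡ 3. → (21, 3)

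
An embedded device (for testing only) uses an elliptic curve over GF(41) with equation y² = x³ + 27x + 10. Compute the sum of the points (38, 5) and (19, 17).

(38, 5) + (19, 17). λ = (17 - 5)/(19 - 38) ≡ 12/22 mod 41. 22⁻¹ ≡ 28 (mod 41), so λ ≡ 8.
  x = λ² - 38 - 19 = 64 - 57 ≡ 7; y = λ·(38 - 7) - 5 ≡ 38. → (7, 38)

(7, 38)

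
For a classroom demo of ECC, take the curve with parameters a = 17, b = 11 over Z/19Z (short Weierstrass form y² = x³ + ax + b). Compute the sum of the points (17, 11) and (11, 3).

(16, 3)

(17, 11) + (11, 3). λ = (3 - 11)/(11 - 17) ≡ 11/13 mod 19. 13⁻¹ ≡ 3 (mod 19), so λ ≡ 14.
  x = λ² - 17 - 11 = 196 - 28 ≡ 16; y = λ·(17 - 16) - 11 ≡ 3. → (16, 3)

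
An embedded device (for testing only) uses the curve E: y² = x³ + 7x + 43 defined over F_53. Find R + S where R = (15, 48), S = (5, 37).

(15, 48) + (5, 37). λ = (37 - 48)/(5 - 15) ≡ 42/43 mod 53. 43⁻¹ ≡ 37 (mod 53) since 43·37 = 1591 ≡ 1, so λ ≡ 17.
  x = λ² - 15 - 5 = 289 - 20 ≡ 4; y = λ·(15 - 4) - 48 ≡ 33. → (4, 33)

(4, 33)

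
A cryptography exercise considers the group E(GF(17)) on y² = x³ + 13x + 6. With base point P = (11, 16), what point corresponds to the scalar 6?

Repeated addition: build up to 6P.
2P: tangent at (11, 16): λ = (3·11² + 13)/(2·16) ≡ 2/15. 15⁻¹ ≡ 8 (mod 17), so λ ≡ 2·8 ≡ 16.
  x = λ² - 11 - 11 = 256 - 22 ≡ 13; y = λ·(11 - 13) - 16 ≡ 3. → (13, 3)
3P: (13, 3) + (11, 16). λ = (16 - 3)/(11 - 13) ≡ 13/15 mod 17. 15⁻¹ ≡ 8 (mod 17) since 15·8 = 120 ≡ 1, so λ ≡ 2.
  x = λ² - 13 - 11 = 4 - 24 ≡ 14; y = λ·(13 - 14) - 3 ≡ 12. → (14, 12)
4P: (14, 12) + (11, 16). λ = (16 - 12)/(11 - 14) ≡ 4/14 mod 17. 14⁻¹ ≡ 11 (mod 17), so λ ≡ 10.
  x = λ² - 14 - 11 = 100 - 25 ≡ 7; y = λ·(14 - 7) - 12 ≡ 7. → (7, 7)
5P: (7, 7) + (11, 16). λ = (16 - 7)/(11 - 7) ≡ 9/4 mod 17. 4⁻¹ ≡ 13 (mod 17), so λ ≡ 15.
  x = λ² - 7 - 11 = 225 - 18 ≡ 3; y = λ·(7 - 3) - 7 ≡ 2. → (3, 2)
6P: (3, 2) + (11, 16). λ = (16 - 2)/(11 - 3) ≡ 14/8 mod 17. 8⁻¹ ≡ 15 (mod 17) since 8·15 = 120 ≡ 1, so λ ≡ 6.
  x = λ² - 3 - 11 = 36 - 14 ≡ 5; y = λ·(3 - 5) - 2 ≡ 3. → (5, 3)

(5, 3)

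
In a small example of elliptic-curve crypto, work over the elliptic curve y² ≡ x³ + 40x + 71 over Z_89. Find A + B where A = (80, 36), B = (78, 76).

(80, 36) + (78, 76). λ = (76 - 36)/(78 - 80) ≡ 40/87 mod 89. 87⁻¹ ≡ 44 (mod 89), so λ ≡ 69.
  x = λ² - 80 - 78 = 4761 - 158 ≡ 64; y = λ·(80 - 64) - 36 ≡ 0. → (64, 0)

(64, 0)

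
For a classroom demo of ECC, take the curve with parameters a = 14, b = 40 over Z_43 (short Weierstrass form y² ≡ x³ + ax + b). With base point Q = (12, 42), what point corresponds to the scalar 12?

(24, 15)

Double-and-add on 12 = (1100)₂. Start with Q = (12, 42) for the leading 1-bit.
double: tangent at (12, 42): λ = (3·12² + 14)/(2·42) ≡ 16/41. 41⁻¹ ≡ 21 (mod 43), so λ ≡ 16·21 ≡ 35.
  x = λ² - 12 - 12 = 1225 - 24 ≡ 40; y = λ·(12 - 40) - 42 ≡ 10. → (40, 10)
add Q: (40, 10) + (12, 42). λ = (42 - 10)/(12 - 40) ≡ 32/15 mod 43. 15⁻¹ ≡ 23 (mod 43) since 15·23 = 345 ≡ 1, so λ ≡ 5.
  x = λ² - 40 - 12 = 25 - 52 ≡ 16; y = λ·(40 - 16) - 10 ≡ 24. → (16, 24)
double: tangent at (16, 24): λ = (3·16² + 14)/(2·24) ≡ 8/5. 5⁻¹ ≡ 26 (mod 43), so λ ≡ 8·26 ≡ 36.
  x = λ² - 16 - 16 = 1296 - 32 ≡ 17; y = λ·(16 - 17) - 24 ≡ 26. → (17, 26)
double: tangent at (17, 26): λ = (3·17² + 14)/(2·26) ≡ 21/9. 9⁻¹ ≡ 24 (mod 43), so λ ≡ 21·24 ≡ 31.
  x = λ² - 17 - 17 = 961 - 34 ≡ 24; y = λ·(17 - 24) - 26 ≡ 15. → (24, 15)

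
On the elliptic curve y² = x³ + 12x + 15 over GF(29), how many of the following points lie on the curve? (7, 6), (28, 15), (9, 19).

(7, 6): 6² ≡ 7, rhs ≡ 7 → on.
(28, 15): 15² ≡ 22, rhs ≡ 2 → off.
(9, 19): 19² ≡ 13, rhs ≡ 11 → off.

1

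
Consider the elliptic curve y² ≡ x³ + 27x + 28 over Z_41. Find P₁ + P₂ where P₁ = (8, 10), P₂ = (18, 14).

(8, 10) + (18, 14). λ = (14 - 10)/(18 - 8) ≡ 4/10 mod 41. 10⁻¹ ≡ 37 (mod 41) since 10·37 = 370 ≡ 1, so λ ≡ 25.
  x = λ² - 8 - 18 = 625 - 26 ≡ 25; y = λ·(8 - 25) - 10 ≡ 16. → (25, 16)

(25, 16)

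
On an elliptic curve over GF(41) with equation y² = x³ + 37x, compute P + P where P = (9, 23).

(2, 0)

tangent at (9, 23): λ = (3·9² + 37)/(2·23) ≡ 34/5. 5⁻¹ ≡ 33 (mod 41), so λ ≡ 34·33 ≡ 15.
  x = λ² - 9 - 9 = 225 - 18 ≡ 2; y = λ·(9 - 2) - 23 ≡ 0. → (2, 0)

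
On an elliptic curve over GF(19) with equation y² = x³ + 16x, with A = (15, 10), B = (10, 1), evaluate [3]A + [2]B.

(14, 2)

First 3A:
Repeated addition: build up to 3A.
2A: tangent at (15, 10): λ = (3·15² + 16)/(2·10) ≡ 7/1. 1⁻¹ ≡ 1 (mod 19) since 1·1 = 1 ≡ 1, so λ ≡ 7·1 ≡ 7.
  x = λ² - 15 - 15 = 49 - 30 ≡ 0; y = λ·(15 - 0) - 10 ≡ 0. → (0, 0)
3A: (0, 0) + (15, 10). λ = (10 - 0)/(15 - 0) ≡ 10/15 mod 19. 15⁻¹ ≡ 14 (mod 19), so λ ≡ 7.
  x = λ² - 0 - 15 = 49 - 15 ≡ 15; y = λ·(0 - 15) - 0 ≡ 9. → (15, 9)
3A = (15, 9).
Next 2B:
Repeated addition: build up to 2B.
2B: tangent at (10, 1): λ = (3·10² + 16)/(2·1) ≡ 12/2. 2⁻¹ ≡ 10 (mod 19), so λ ≡ 12·10 ≡ 6.
  x = λ² - 10 - 10 = 36 - 20 ≡ 16; y = λ·(10 - 16) - 1 ≡ 1. → (16, 1)
2B = (16, 1).
Finally 3A + 2B:
(15, 9) + (16, 1). λ = (1 - 9)/(16 - 15) ≡ 11/1 mod 19. 1⁻¹ ≡ 1 (mod 19), so λ ≡ 11.
  x = λ² - 15 - 16 = 121 - 31 ≡ 14; y = λ·(15 - 14) - 9 ≡ 2. → (14, 2)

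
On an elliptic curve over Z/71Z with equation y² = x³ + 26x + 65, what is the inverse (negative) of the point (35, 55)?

(35, 16)

-(35, 55) = (35, -55 mod 71) = (35, 16).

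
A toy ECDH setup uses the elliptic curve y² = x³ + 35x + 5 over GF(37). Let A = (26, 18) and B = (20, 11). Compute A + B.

(26, 18) + (20, 11). λ = (11 - 18)/(20 - 26) ≡ 30/31 mod 37. 31⁻¹ ≡ 6 (mod 37), so λ ≡ 32.
  x = λ² - 26 - 20 = 1024 - 46 ≡ 16; y = λ·(26 - 16) - 18 ≡ 6. → (16, 6)

(16, 6)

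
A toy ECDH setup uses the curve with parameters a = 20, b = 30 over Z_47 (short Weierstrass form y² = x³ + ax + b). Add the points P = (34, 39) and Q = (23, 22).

(34, 39) + (23, 22). λ = (22 - 39)/(23 - 34) ≡ 30/36 mod 47. 36⁻¹ ≡ 17 (mod 47), so λ ≡ 40.
  x = λ² - 34 - 23 = 1600 - 57 ≡ 39; y = λ·(34 - 39) - 39 ≡ 43. → (39, 43)

(39, 43)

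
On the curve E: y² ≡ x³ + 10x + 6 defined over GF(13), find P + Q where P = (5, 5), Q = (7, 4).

(11, 11)

(5, 5) + (7, 4). λ = (4 - 5)/(7 - 5) ≡ 12/2 mod 13. 2⁻¹ ≡ 7 (mod 13), so λ ≡ 6.
  x = λ² - 5 - 7 = 36 - 12 ≡ 11; y = λ·(5 - 11) - 5 ≡ 11. → (11, 11)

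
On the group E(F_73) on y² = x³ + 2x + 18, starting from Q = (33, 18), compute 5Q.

(0, 23)

Double-and-add on 5 = (101)₂. Start with Q = (33, 18) for the leading 1-bit.
double: tangent at (33, 18): λ = (3·33² + 2)/(2·18) ≡ 57/36. 36⁻¹ ≡ 71 (mod 73) since 36·71 = 2556 ≡ 1, so λ ≡ 57·71 ≡ 32.
  x = λ² - 33 - 33 = 1024 - 66 ≡ 9; y = λ·(33 - 9) - 18 ≡ 20. → (9, 20)
double: tangent at (9, 20): λ = (3·9² + 2)/(2·20) ≡ 26/40. 40⁻¹ ≡ 42 (mod 73), so λ ≡ 26·42 ≡ 70.
  x = λ² - 9 - 9 = 4900 - 18 ≡ 64; y = λ·(9 - 64) - 20 ≡ 72. → (64, 72)
add Q: (64, 72) + (33, 18). λ = (18 - 72)/(33 - 64) ≡ 19/42 mod 73. 42⁻¹ ≡ 40 (mod 73) since 42·40 = 1680 ≡ 1, so λ ≡ 30.
  x = λ² - 64 - 33 = 900 - 97 ≡ 0; y = λ·(64 - 0) - 72 ≡ 23. → (0, 23)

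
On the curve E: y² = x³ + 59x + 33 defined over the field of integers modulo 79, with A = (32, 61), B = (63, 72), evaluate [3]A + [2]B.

(44, 53)

First 3A:
Repeated addition: build up to 3A.
2A: tangent at (32, 61): λ = (3·32² + 59)/(2·61) ≡ 50/43. 43⁻¹ ≡ 68 (mod 79) since 43·68 = 2924 ≡ 1, so λ ≡ 50·68 ≡ 3.
  x = λ² - 32 - 32 = 9 - 64 ≡ 24; y = λ·(32 - 24) - 61 ≡ 42. → (24, 42)
3A: (24, 42) + (32, 61). λ = (61 - 42)/(32 - 24) ≡ 19/8 mod 79. 8⁻¹ ≡ 10 (mod 79), so λ ≡ 32.
  x = λ² - 24 - 32 = 1024 - 56 ≡ 20; y = λ·(24 - 20) - 42 ≡ 7. → (20, 7)
3A = (20, 7).
Next 2B:
Repeated addition: build up to 2B.
2B: tangent at (63, 72): λ = (3·63² + 59)/(2·72) ≡ 37/65. 65⁻¹ ≡ 62 (mod 79), so λ ≡ 37·62 ≡ 3.
  x = λ² - 63 - 63 = 9 - 126 ≡ 41; y = λ·(63 - 41) - 72 ≡ 73. → (41, 73)
2B = (41, 73).
Finally 3A + 2B:
(20, 7) + (41, 73). λ = (73 - 7)/(41 - 20) ≡ 66/21 mod 79. 21⁻¹ ≡ 64 (mod 79), so λ ≡ 37.
  x = λ² - 20 - 41 = 1369 - 61 ≡ 44; y = λ·(20 - 44) - 7 ≡ 53. → (44, 53)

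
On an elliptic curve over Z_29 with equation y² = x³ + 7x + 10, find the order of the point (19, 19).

9

2P: tangent at (19, 19): λ = (3·19² + 7)/(2·19) ≡ 17/9. 9⁻¹ ≡ 13 (mod 29), so λ ≡ 17·13 ≡ 18.
  x = λ² - 19 - 19 = 324 - 38 ≡ 25; y = λ·(19 - 25) - 19 ≡ 18. → (25, 18)
3P: (25, 18) + (19, 19). λ = (19 - 18)/(19 - 25) ≡ 1/23 mod 29. 23⁻¹ ≡ 24 (mod 29) since 23·24 = 552 ≡ 1, so λ ≡ 24.
  x = λ² - 25 - 19 = 576 - 44 ≡ 10; y = λ·(25 - 10) - 18 ≡ 23. → (10, 23)
4P: (10, 23) + (19, 19). λ = (19 - 23)/(19 - 10) ≡ 25/9 mod 29. 9⁻¹ ≡ 13 (mod 29) since 9·13 = 117 ≡ 1, so λ ≡ 6.
  x = λ² - 10 - 19 = 36 - 29 ≡ 7; y = λ·(10 - 7) - 23 ≡ 24. → (7, 24)
5P: (7, 24) + (19, 19). λ = (19 - 24)/(19 - 7) ≡ 24/12 mod 29. 12⁻¹ ≡ 17 (mod 29) since 12·17 = 204 ≡ 1, so λ ≡ 2.
  x = λ² - 7 - 19 = 4 - 26 ≡ 7; y = λ·(7 - 7) - 24 ≡ 5. → (7, 5)
6P: (7, 5) + (19, 19). λ = (19 - 5)/(19 - 7) ≡ 14/12 mod 29. 12⁻¹ ≡ 17 (mod 29) since 12·17 = 204 ≡ 1, so λ ≡ 6.
  x = λ² - 7 - 19 = 36 - 26 ≡ 10; y = λ·(7 - 10) - 5 ≡ 6. → (10, 6)
7P: (10, 6) + (19, 19). λ = (19 - 6)/(19 - 10) ≡ 13/9 mod 29. 9⁻¹ ≡ 13 (mod 29) since 9·13 = 117 ≡ 1, so λ ≡ 24.
  x = λ² - 10 - 19 = 576 - 29 ≡ 25; y = λ·(10 - 25) - 6 ≡ 11. → (25, 11)
8P: (25, 11) + (19, 19). λ = (19 - 11)/(19 - 25) ≡ 8/23 mod 29. 23⁻¹ ≡ 24 (mod 29), so λ ≡ 18.
  x = λ² - 25 - 19 = 324 - 44 ≡ 19; y = λ·(25 - 19) - 11 ≡ 10. → (19, 10)
9P: (19, 10) + (19, 19): same x and y₁ ≡ -y₂, so the sum is ∞.
9P = ∞, so the order is 9.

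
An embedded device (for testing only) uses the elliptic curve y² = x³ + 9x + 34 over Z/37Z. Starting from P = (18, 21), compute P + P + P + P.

(8, 10)

Double-and-add on 4 = (100)₂. Start with P = (18, 21) for the leading 1-bit.
double: tangent at (18, 21): λ = (3·18² + 9)/(2·21) ≡ 19/5. 5⁻¹ ≡ 15 (mod 37), so λ ≡ 19·15 ≡ 26.
  x = λ² - 18 - 18 = 676 - 36 ≡ 11; y = λ·(18 - 11) - 21 ≡ 13. → (11, 13)
double: tangent at (11, 13): λ = (3·11² + 9)/(2·13) ≡ 2/26. 26⁻¹ ≡ 10 (mod 37) since 26·10 = 260 ≡ 1, so λ ≡ 2·10 ≡ 20.
  x = λ² - 11 - 11 = 400 - 22 ≡ 8; y = λ·(11 - 8) - 13 ≡ 10. → (8, 10)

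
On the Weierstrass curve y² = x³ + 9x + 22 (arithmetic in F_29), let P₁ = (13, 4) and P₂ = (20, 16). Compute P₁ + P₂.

(9, 7)

(13, 4) + (20, 16). λ = (16 - 4)/(20 - 13) ≡ 12/7 mod 29. 7⁻¹ ≡ 25 (mod 29), so λ ≡ 10.
  x = λ² - 13 - 20 = 100 - 33 ≡ 9; y = λ·(13 - 9) - 4 ≡ 7. → (9, 7)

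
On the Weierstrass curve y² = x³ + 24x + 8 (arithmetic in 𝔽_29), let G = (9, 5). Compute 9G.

(2, 21)

Repeated addition: build up to 9G.
2G: tangent at (9, 5): λ = (3·9² + 24)/(2·5) ≡ 6/10. 10⁻¹ ≡ 3 (mod 29) since 10·3 = 30 ≡ 1, so λ ≡ 6·3 ≡ 18.
  x = λ² - 9 - 9 = 324 - 18 ≡ 16; y = λ·(9 - 16) - 5 ≡ 14. → (16, 14)
3G: (16, 14) + (9, 5). λ = (5 - 14)/(9 - 16) ≡ 20/22 mod 29. 22⁻¹ ≡ 4 (mod 29), so λ ≡ 22.
  x = λ² - 16 - 9 = 484 - 25 ≡ 24; y = λ·(16 - 24) - 14 ≡ 13. → (24, 13)
4G: (24, 13) + (9, 5). λ = (5 - 13)/(9 - 24) ≡ 21/14 mod 29. 14⁻¹ ≡ 27 (mod 29), so λ ≡ 16.
  x = λ² - 24 - 9 = 256 - 33 ≡ 20; y = λ·(24 - 20) - 13 ≡ 22. → (20, 22)
5G: (20, 22) + (9, 5). λ = (5 - 22)/(9 - 20) ≡ 12/18 mod 29. 18⁻¹ ≡ 21 (mod 29) since 18·21 = 378 ≡ 1, so λ ≡ 20.
  x = λ² - 20 - 9 = 400 - 29 ≡ 23; y = λ·(20 - 23) - 22 ≡ 5. → (23, 5)
6G: (23, 5) + (9, 5). λ = (5 - 5)/(9 - 23) ≡ 0/15 mod 29. 15⁻¹ ≡ 2 (mod 29) since 15·2 = 30 ≡ 1, so λ ≡ 0.
  x = λ² - 23 - 9 = 0 - 32 ≡ 26; y = λ·(23 - 26) - 5 ≡ 24. → (26, 24)
7G: (26, 24) + (9, 5). λ = (5 - 24)/(9 - 26) ≡ 10/12 mod 29. 12⁻¹ ≡ 17 (mod 29), so λ ≡ 25.
  x = λ² - 26 - 9 = 625 - 35 ≡ 10; y = λ·(26 - 10) - 24 ≡ 28. → (10, 28)
8G: (10, 28) + (9, 5). λ = (5 - 28)/(9 - 10) ≡ 6/28 mod 29. 28⁻¹ ≡ 28 (mod 29) since 28·28 = 784 ≡ 1, so λ ≡ 23.
  x = λ² - 10 - 9 = 529 - 19 ≡ 17; y = λ·(10 - 17) - 28 ≡ 14. → (17, 14)
9G: (17, 14) + (9, 5). λ = (5 - 14)/(9 - 17) ≡ 20/21 mod 29. 21⁻¹ ≡ 18 (mod 29), so λ ≡ 12.
  x = λ² - 17 - 9 = 144 - 26 ≡ 2; y = λ·(17 - 2) - 14 ≡ 21. → (2, 21)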